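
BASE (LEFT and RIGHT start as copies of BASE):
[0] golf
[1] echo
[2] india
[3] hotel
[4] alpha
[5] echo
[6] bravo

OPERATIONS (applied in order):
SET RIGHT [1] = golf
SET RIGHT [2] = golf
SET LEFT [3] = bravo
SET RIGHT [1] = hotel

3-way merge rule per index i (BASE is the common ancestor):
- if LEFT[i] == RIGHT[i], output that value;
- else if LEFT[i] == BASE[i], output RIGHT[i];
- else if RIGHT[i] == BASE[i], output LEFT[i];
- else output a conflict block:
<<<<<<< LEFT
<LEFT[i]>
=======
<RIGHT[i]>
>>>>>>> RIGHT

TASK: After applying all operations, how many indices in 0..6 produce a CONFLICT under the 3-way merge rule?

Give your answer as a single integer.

Final LEFT:  [golf, echo, india, bravo, alpha, echo, bravo]
Final RIGHT: [golf, hotel, golf, hotel, alpha, echo, bravo]
i=0: L=golf R=golf -> agree -> golf
i=1: L=echo=BASE, R=hotel -> take RIGHT -> hotel
i=2: L=india=BASE, R=golf -> take RIGHT -> golf
i=3: L=bravo, R=hotel=BASE -> take LEFT -> bravo
i=4: L=alpha R=alpha -> agree -> alpha
i=5: L=echo R=echo -> agree -> echo
i=6: L=bravo R=bravo -> agree -> bravo
Conflict count: 0

Answer: 0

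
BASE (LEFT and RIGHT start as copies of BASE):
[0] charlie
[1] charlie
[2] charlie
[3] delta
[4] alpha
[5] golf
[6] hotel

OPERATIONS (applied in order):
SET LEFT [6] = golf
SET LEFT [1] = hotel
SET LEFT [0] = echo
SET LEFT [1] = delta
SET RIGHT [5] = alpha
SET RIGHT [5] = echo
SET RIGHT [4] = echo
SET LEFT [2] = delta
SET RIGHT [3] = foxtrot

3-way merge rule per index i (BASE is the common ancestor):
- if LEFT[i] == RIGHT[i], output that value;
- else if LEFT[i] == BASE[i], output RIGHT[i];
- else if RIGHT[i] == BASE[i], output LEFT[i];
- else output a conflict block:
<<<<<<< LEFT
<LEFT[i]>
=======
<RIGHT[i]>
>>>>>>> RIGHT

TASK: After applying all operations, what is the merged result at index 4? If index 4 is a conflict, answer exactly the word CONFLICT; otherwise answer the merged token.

Answer: echo

Derivation:
Final LEFT:  [echo, delta, delta, delta, alpha, golf, golf]
Final RIGHT: [charlie, charlie, charlie, foxtrot, echo, echo, hotel]
i=0: L=echo, R=charlie=BASE -> take LEFT -> echo
i=1: L=delta, R=charlie=BASE -> take LEFT -> delta
i=2: L=delta, R=charlie=BASE -> take LEFT -> delta
i=3: L=delta=BASE, R=foxtrot -> take RIGHT -> foxtrot
i=4: L=alpha=BASE, R=echo -> take RIGHT -> echo
i=5: L=golf=BASE, R=echo -> take RIGHT -> echo
i=6: L=golf, R=hotel=BASE -> take LEFT -> golf
Index 4 -> echo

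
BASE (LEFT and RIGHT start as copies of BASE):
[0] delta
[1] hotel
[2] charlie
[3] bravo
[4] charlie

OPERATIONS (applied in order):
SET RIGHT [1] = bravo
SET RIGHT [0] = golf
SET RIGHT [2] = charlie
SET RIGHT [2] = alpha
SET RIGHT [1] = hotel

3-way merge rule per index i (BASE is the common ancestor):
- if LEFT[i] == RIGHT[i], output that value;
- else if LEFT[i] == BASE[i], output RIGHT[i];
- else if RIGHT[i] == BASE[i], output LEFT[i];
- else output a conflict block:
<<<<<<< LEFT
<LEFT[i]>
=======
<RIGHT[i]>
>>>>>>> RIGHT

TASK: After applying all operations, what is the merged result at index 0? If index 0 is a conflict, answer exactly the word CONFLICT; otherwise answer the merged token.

Final LEFT:  [delta, hotel, charlie, bravo, charlie]
Final RIGHT: [golf, hotel, alpha, bravo, charlie]
i=0: L=delta=BASE, R=golf -> take RIGHT -> golf
i=1: L=hotel R=hotel -> agree -> hotel
i=2: L=charlie=BASE, R=alpha -> take RIGHT -> alpha
i=3: L=bravo R=bravo -> agree -> bravo
i=4: L=charlie R=charlie -> agree -> charlie
Index 0 -> golf

Answer: golf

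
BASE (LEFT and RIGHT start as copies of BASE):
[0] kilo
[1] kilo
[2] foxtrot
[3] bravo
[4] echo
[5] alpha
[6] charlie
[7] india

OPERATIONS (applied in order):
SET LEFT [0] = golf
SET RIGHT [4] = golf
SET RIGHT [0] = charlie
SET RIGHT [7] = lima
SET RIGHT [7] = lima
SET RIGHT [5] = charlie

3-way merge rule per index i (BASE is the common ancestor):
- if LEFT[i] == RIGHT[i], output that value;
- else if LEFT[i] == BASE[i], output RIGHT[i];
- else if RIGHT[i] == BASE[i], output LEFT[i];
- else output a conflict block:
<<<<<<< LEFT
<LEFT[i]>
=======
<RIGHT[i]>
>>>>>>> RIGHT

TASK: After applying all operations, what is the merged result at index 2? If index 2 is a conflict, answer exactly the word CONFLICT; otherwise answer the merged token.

Final LEFT:  [golf, kilo, foxtrot, bravo, echo, alpha, charlie, india]
Final RIGHT: [charlie, kilo, foxtrot, bravo, golf, charlie, charlie, lima]
i=0: BASE=kilo L=golf R=charlie all differ -> CONFLICT
i=1: L=kilo R=kilo -> agree -> kilo
i=2: L=foxtrot R=foxtrot -> agree -> foxtrot
i=3: L=bravo R=bravo -> agree -> bravo
i=4: L=echo=BASE, R=golf -> take RIGHT -> golf
i=5: L=alpha=BASE, R=charlie -> take RIGHT -> charlie
i=6: L=charlie R=charlie -> agree -> charlie
i=7: L=india=BASE, R=lima -> take RIGHT -> lima
Index 2 -> foxtrot

Answer: foxtrot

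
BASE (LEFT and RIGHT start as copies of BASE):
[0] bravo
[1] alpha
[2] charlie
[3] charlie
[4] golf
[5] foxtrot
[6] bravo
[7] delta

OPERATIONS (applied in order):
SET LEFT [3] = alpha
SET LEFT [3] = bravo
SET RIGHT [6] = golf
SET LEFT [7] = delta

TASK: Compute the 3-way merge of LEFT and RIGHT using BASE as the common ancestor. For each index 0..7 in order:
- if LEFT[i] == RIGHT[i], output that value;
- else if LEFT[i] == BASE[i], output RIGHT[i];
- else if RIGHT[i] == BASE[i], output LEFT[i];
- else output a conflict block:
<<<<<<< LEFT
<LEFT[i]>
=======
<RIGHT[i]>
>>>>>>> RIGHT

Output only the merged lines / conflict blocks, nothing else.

Final LEFT:  [bravo, alpha, charlie, bravo, golf, foxtrot, bravo, delta]
Final RIGHT: [bravo, alpha, charlie, charlie, golf, foxtrot, golf, delta]
i=0: L=bravo R=bravo -> agree -> bravo
i=1: L=alpha R=alpha -> agree -> alpha
i=2: L=charlie R=charlie -> agree -> charlie
i=3: L=bravo, R=charlie=BASE -> take LEFT -> bravo
i=4: L=golf R=golf -> agree -> golf
i=5: L=foxtrot R=foxtrot -> agree -> foxtrot
i=6: L=bravo=BASE, R=golf -> take RIGHT -> golf
i=7: L=delta R=delta -> agree -> delta

Answer: bravo
alpha
charlie
bravo
golf
foxtrot
golf
delta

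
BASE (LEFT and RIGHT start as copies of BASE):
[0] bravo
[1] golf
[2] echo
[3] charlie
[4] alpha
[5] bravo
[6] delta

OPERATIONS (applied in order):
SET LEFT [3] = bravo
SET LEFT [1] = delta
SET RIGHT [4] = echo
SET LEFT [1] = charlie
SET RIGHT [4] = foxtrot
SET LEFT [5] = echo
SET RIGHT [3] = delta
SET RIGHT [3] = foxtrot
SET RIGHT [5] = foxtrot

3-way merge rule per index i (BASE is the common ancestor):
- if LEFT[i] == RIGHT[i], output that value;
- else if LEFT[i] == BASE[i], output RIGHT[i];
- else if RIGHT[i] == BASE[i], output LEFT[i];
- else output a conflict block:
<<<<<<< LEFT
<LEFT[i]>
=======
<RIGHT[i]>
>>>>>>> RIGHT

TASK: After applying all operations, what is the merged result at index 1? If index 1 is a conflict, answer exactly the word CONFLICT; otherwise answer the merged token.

Final LEFT:  [bravo, charlie, echo, bravo, alpha, echo, delta]
Final RIGHT: [bravo, golf, echo, foxtrot, foxtrot, foxtrot, delta]
i=0: L=bravo R=bravo -> agree -> bravo
i=1: L=charlie, R=golf=BASE -> take LEFT -> charlie
i=2: L=echo R=echo -> agree -> echo
i=3: BASE=charlie L=bravo R=foxtrot all differ -> CONFLICT
i=4: L=alpha=BASE, R=foxtrot -> take RIGHT -> foxtrot
i=5: BASE=bravo L=echo R=foxtrot all differ -> CONFLICT
i=6: L=delta R=delta -> agree -> delta
Index 1 -> charlie

Answer: charlie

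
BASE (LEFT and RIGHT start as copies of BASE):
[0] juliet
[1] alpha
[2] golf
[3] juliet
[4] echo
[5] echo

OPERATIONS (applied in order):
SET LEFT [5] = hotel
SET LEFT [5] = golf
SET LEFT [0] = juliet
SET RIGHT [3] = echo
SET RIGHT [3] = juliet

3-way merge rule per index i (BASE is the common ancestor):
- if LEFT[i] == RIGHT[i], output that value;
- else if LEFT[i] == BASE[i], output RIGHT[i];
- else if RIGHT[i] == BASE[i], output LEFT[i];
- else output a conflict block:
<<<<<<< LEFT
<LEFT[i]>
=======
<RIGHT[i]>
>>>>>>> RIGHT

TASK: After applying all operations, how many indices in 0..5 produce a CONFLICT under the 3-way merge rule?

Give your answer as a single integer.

Answer: 0

Derivation:
Final LEFT:  [juliet, alpha, golf, juliet, echo, golf]
Final RIGHT: [juliet, alpha, golf, juliet, echo, echo]
i=0: L=juliet R=juliet -> agree -> juliet
i=1: L=alpha R=alpha -> agree -> alpha
i=2: L=golf R=golf -> agree -> golf
i=3: L=juliet R=juliet -> agree -> juliet
i=4: L=echo R=echo -> agree -> echo
i=5: L=golf, R=echo=BASE -> take LEFT -> golf
Conflict count: 0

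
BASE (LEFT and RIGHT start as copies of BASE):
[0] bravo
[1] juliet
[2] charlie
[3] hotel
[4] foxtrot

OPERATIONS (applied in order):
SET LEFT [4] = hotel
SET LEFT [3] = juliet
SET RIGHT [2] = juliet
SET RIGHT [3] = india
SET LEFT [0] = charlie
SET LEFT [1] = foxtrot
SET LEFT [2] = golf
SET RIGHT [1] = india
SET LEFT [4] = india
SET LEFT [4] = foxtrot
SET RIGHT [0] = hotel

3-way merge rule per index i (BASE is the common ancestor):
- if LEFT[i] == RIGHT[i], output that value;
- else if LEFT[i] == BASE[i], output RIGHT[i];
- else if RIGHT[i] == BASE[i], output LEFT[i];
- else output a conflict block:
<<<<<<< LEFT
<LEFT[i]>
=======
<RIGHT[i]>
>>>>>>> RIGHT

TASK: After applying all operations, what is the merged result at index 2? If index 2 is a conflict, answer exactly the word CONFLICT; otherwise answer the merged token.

Answer: CONFLICT

Derivation:
Final LEFT:  [charlie, foxtrot, golf, juliet, foxtrot]
Final RIGHT: [hotel, india, juliet, india, foxtrot]
i=0: BASE=bravo L=charlie R=hotel all differ -> CONFLICT
i=1: BASE=juliet L=foxtrot R=india all differ -> CONFLICT
i=2: BASE=charlie L=golf R=juliet all differ -> CONFLICT
i=3: BASE=hotel L=juliet R=india all differ -> CONFLICT
i=4: L=foxtrot R=foxtrot -> agree -> foxtrot
Index 2 -> CONFLICT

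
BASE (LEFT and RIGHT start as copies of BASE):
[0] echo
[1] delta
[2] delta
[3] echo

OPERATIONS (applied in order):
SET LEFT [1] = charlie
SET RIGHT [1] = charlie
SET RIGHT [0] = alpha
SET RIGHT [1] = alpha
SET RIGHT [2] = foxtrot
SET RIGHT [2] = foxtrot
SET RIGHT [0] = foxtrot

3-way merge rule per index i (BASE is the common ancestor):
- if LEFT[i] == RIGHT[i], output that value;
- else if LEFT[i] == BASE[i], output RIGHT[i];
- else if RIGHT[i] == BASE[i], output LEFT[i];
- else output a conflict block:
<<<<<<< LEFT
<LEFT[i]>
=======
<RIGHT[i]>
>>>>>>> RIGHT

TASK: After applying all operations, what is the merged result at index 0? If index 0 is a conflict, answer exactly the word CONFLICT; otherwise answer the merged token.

Final LEFT:  [echo, charlie, delta, echo]
Final RIGHT: [foxtrot, alpha, foxtrot, echo]
i=0: L=echo=BASE, R=foxtrot -> take RIGHT -> foxtrot
i=1: BASE=delta L=charlie R=alpha all differ -> CONFLICT
i=2: L=delta=BASE, R=foxtrot -> take RIGHT -> foxtrot
i=3: L=echo R=echo -> agree -> echo
Index 0 -> foxtrot

Answer: foxtrot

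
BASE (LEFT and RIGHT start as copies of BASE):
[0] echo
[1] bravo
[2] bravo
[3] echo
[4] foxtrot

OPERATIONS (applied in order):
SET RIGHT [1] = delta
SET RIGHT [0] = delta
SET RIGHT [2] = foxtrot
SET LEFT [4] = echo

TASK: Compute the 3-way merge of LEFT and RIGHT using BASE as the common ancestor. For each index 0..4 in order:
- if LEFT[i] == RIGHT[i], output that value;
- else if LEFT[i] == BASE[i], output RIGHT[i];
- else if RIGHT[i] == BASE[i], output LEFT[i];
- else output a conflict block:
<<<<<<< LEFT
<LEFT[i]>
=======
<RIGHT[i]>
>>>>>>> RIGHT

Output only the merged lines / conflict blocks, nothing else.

Answer: delta
delta
foxtrot
echo
echo

Derivation:
Final LEFT:  [echo, bravo, bravo, echo, echo]
Final RIGHT: [delta, delta, foxtrot, echo, foxtrot]
i=0: L=echo=BASE, R=delta -> take RIGHT -> delta
i=1: L=bravo=BASE, R=delta -> take RIGHT -> delta
i=2: L=bravo=BASE, R=foxtrot -> take RIGHT -> foxtrot
i=3: L=echo R=echo -> agree -> echo
i=4: L=echo, R=foxtrot=BASE -> take LEFT -> echo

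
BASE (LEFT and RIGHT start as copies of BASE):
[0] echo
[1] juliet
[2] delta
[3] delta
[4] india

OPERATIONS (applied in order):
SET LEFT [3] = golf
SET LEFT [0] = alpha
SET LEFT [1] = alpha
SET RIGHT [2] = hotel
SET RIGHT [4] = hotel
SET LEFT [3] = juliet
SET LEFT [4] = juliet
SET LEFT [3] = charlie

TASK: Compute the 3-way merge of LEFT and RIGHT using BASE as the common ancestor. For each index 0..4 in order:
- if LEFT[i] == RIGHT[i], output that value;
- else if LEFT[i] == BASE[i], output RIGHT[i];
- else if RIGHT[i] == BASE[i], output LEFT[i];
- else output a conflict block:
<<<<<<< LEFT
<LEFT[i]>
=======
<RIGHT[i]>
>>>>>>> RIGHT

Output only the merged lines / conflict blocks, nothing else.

Final LEFT:  [alpha, alpha, delta, charlie, juliet]
Final RIGHT: [echo, juliet, hotel, delta, hotel]
i=0: L=alpha, R=echo=BASE -> take LEFT -> alpha
i=1: L=alpha, R=juliet=BASE -> take LEFT -> alpha
i=2: L=delta=BASE, R=hotel -> take RIGHT -> hotel
i=3: L=charlie, R=delta=BASE -> take LEFT -> charlie
i=4: BASE=india L=juliet R=hotel all differ -> CONFLICT

Answer: alpha
alpha
hotel
charlie
<<<<<<< LEFT
juliet
=======
hotel
>>>>>>> RIGHT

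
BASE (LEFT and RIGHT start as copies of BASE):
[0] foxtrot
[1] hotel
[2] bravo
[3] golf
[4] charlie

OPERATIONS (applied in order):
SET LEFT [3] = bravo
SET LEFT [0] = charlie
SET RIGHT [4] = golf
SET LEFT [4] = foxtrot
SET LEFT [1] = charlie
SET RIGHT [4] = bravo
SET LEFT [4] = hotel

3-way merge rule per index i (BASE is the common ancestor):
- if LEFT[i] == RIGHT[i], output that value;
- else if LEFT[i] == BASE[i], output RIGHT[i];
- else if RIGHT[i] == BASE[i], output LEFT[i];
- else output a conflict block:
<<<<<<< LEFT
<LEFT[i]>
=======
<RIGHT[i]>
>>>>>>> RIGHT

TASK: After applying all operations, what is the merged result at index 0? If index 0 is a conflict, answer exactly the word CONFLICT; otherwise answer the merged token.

Final LEFT:  [charlie, charlie, bravo, bravo, hotel]
Final RIGHT: [foxtrot, hotel, bravo, golf, bravo]
i=0: L=charlie, R=foxtrot=BASE -> take LEFT -> charlie
i=1: L=charlie, R=hotel=BASE -> take LEFT -> charlie
i=2: L=bravo R=bravo -> agree -> bravo
i=3: L=bravo, R=golf=BASE -> take LEFT -> bravo
i=4: BASE=charlie L=hotel R=bravo all differ -> CONFLICT
Index 0 -> charlie

Answer: charlie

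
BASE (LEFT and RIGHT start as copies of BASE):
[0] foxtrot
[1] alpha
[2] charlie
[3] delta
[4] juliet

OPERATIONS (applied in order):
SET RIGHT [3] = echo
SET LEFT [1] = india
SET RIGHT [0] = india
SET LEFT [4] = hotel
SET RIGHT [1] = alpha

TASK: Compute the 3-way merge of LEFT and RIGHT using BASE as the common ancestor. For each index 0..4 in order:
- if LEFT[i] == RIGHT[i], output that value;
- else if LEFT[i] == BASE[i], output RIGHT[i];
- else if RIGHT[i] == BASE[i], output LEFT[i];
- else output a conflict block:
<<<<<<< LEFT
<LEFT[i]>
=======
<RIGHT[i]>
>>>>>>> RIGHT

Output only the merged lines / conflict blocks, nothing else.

Final LEFT:  [foxtrot, india, charlie, delta, hotel]
Final RIGHT: [india, alpha, charlie, echo, juliet]
i=0: L=foxtrot=BASE, R=india -> take RIGHT -> india
i=1: L=india, R=alpha=BASE -> take LEFT -> india
i=2: L=charlie R=charlie -> agree -> charlie
i=3: L=delta=BASE, R=echo -> take RIGHT -> echo
i=4: L=hotel, R=juliet=BASE -> take LEFT -> hotel

Answer: india
india
charlie
echo
hotel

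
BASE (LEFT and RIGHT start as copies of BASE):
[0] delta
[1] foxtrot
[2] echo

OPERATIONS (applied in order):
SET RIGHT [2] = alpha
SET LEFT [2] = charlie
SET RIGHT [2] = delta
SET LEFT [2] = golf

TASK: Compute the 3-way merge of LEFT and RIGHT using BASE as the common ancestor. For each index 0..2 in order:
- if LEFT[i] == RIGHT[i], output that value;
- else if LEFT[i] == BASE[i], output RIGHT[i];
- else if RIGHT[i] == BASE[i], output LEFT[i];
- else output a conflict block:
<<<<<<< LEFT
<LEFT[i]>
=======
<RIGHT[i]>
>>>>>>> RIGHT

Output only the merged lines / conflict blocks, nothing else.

Answer: delta
foxtrot
<<<<<<< LEFT
golf
=======
delta
>>>>>>> RIGHT

Derivation:
Final LEFT:  [delta, foxtrot, golf]
Final RIGHT: [delta, foxtrot, delta]
i=0: L=delta R=delta -> agree -> delta
i=1: L=foxtrot R=foxtrot -> agree -> foxtrot
i=2: BASE=echo L=golf R=delta all differ -> CONFLICT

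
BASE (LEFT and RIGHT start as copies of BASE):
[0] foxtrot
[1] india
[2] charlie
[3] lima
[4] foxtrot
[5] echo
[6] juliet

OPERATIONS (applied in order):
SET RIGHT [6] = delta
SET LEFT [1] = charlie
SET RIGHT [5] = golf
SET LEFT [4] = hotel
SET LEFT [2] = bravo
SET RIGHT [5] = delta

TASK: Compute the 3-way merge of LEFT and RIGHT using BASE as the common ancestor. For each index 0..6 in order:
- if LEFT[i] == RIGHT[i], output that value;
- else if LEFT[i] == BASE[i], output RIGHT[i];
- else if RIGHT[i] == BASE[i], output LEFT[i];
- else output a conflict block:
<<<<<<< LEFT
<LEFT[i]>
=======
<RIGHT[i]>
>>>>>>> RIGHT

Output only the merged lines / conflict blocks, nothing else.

Answer: foxtrot
charlie
bravo
lima
hotel
delta
delta

Derivation:
Final LEFT:  [foxtrot, charlie, bravo, lima, hotel, echo, juliet]
Final RIGHT: [foxtrot, india, charlie, lima, foxtrot, delta, delta]
i=0: L=foxtrot R=foxtrot -> agree -> foxtrot
i=1: L=charlie, R=india=BASE -> take LEFT -> charlie
i=2: L=bravo, R=charlie=BASE -> take LEFT -> bravo
i=3: L=lima R=lima -> agree -> lima
i=4: L=hotel, R=foxtrot=BASE -> take LEFT -> hotel
i=5: L=echo=BASE, R=delta -> take RIGHT -> delta
i=6: L=juliet=BASE, R=delta -> take RIGHT -> delta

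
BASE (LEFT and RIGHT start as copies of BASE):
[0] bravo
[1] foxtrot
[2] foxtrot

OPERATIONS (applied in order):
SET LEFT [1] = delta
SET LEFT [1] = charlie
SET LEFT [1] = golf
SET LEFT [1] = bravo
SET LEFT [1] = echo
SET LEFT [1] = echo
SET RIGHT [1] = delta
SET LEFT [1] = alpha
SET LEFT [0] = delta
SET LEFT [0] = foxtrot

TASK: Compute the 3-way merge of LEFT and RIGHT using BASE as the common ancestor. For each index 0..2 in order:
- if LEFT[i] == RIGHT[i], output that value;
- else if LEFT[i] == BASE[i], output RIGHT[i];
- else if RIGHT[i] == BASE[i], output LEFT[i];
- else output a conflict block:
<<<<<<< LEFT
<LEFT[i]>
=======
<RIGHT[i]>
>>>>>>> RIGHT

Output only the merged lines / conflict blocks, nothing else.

Answer: foxtrot
<<<<<<< LEFT
alpha
=======
delta
>>>>>>> RIGHT
foxtrot

Derivation:
Final LEFT:  [foxtrot, alpha, foxtrot]
Final RIGHT: [bravo, delta, foxtrot]
i=0: L=foxtrot, R=bravo=BASE -> take LEFT -> foxtrot
i=1: BASE=foxtrot L=alpha R=delta all differ -> CONFLICT
i=2: L=foxtrot R=foxtrot -> agree -> foxtrot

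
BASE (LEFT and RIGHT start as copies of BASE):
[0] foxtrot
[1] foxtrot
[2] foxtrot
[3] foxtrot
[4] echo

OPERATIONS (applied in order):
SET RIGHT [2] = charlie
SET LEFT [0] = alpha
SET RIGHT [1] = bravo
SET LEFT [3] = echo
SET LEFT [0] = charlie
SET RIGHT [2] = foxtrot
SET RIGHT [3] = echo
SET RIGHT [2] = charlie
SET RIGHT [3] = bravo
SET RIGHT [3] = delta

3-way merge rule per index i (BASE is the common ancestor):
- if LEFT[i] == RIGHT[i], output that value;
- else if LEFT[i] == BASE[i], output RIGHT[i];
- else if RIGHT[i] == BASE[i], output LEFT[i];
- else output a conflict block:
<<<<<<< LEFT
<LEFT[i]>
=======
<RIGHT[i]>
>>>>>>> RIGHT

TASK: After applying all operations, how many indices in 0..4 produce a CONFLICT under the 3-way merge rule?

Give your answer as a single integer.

Final LEFT:  [charlie, foxtrot, foxtrot, echo, echo]
Final RIGHT: [foxtrot, bravo, charlie, delta, echo]
i=0: L=charlie, R=foxtrot=BASE -> take LEFT -> charlie
i=1: L=foxtrot=BASE, R=bravo -> take RIGHT -> bravo
i=2: L=foxtrot=BASE, R=charlie -> take RIGHT -> charlie
i=3: BASE=foxtrot L=echo R=delta all differ -> CONFLICT
i=4: L=echo R=echo -> agree -> echo
Conflict count: 1

Answer: 1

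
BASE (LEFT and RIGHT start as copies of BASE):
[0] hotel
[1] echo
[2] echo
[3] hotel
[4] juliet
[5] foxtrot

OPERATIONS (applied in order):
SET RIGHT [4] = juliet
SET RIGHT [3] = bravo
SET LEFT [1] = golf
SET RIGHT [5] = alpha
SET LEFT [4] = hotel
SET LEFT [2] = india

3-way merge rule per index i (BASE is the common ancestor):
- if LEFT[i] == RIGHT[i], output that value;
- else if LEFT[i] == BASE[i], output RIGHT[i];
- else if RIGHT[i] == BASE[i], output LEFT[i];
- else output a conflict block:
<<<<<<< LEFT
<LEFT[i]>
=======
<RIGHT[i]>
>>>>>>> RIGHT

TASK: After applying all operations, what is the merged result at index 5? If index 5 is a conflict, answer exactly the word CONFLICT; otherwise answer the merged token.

Answer: alpha

Derivation:
Final LEFT:  [hotel, golf, india, hotel, hotel, foxtrot]
Final RIGHT: [hotel, echo, echo, bravo, juliet, alpha]
i=0: L=hotel R=hotel -> agree -> hotel
i=1: L=golf, R=echo=BASE -> take LEFT -> golf
i=2: L=india, R=echo=BASE -> take LEFT -> india
i=3: L=hotel=BASE, R=bravo -> take RIGHT -> bravo
i=4: L=hotel, R=juliet=BASE -> take LEFT -> hotel
i=5: L=foxtrot=BASE, R=alpha -> take RIGHT -> alpha
Index 5 -> alpha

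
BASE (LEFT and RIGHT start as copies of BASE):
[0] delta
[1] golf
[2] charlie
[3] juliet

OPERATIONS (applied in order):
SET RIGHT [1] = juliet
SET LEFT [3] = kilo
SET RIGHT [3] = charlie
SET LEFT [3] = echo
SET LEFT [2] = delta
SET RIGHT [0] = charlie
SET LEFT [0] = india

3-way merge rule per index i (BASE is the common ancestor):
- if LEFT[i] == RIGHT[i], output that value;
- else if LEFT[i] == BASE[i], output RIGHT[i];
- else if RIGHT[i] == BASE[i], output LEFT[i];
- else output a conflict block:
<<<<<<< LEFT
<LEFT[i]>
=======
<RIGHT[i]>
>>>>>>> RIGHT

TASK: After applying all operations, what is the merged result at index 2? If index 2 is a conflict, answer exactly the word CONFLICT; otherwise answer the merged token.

Answer: delta

Derivation:
Final LEFT:  [india, golf, delta, echo]
Final RIGHT: [charlie, juliet, charlie, charlie]
i=0: BASE=delta L=india R=charlie all differ -> CONFLICT
i=1: L=golf=BASE, R=juliet -> take RIGHT -> juliet
i=2: L=delta, R=charlie=BASE -> take LEFT -> delta
i=3: BASE=juliet L=echo R=charlie all differ -> CONFLICT
Index 2 -> delta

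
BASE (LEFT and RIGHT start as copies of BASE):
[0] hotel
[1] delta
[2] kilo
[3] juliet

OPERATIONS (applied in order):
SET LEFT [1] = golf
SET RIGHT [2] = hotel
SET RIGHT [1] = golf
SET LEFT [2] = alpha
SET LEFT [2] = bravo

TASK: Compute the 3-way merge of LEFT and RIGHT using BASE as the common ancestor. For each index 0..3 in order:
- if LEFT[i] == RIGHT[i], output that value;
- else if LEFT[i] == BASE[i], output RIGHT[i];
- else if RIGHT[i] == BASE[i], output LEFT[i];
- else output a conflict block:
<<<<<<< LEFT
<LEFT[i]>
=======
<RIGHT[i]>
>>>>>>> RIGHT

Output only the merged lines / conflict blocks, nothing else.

Answer: hotel
golf
<<<<<<< LEFT
bravo
=======
hotel
>>>>>>> RIGHT
juliet

Derivation:
Final LEFT:  [hotel, golf, bravo, juliet]
Final RIGHT: [hotel, golf, hotel, juliet]
i=0: L=hotel R=hotel -> agree -> hotel
i=1: L=golf R=golf -> agree -> golf
i=2: BASE=kilo L=bravo R=hotel all differ -> CONFLICT
i=3: L=juliet R=juliet -> agree -> juliet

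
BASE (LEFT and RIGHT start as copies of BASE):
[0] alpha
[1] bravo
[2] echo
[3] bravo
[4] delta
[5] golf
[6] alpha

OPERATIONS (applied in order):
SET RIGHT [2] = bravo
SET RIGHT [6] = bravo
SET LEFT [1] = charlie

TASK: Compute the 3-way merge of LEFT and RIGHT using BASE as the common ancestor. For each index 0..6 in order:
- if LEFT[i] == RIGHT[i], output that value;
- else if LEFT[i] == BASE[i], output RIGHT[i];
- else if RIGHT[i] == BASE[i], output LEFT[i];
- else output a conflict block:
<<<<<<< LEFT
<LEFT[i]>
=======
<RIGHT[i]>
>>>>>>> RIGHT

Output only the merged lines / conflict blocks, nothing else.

Answer: alpha
charlie
bravo
bravo
delta
golf
bravo

Derivation:
Final LEFT:  [alpha, charlie, echo, bravo, delta, golf, alpha]
Final RIGHT: [alpha, bravo, bravo, bravo, delta, golf, bravo]
i=0: L=alpha R=alpha -> agree -> alpha
i=1: L=charlie, R=bravo=BASE -> take LEFT -> charlie
i=2: L=echo=BASE, R=bravo -> take RIGHT -> bravo
i=3: L=bravo R=bravo -> agree -> bravo
i=4: L=delta R=delta -> agree -> delta
i=5: L=golf R=golf -> agree -> golf
i=6: L=alpha=BASE, R=bravo -> take RIGHT -> bravo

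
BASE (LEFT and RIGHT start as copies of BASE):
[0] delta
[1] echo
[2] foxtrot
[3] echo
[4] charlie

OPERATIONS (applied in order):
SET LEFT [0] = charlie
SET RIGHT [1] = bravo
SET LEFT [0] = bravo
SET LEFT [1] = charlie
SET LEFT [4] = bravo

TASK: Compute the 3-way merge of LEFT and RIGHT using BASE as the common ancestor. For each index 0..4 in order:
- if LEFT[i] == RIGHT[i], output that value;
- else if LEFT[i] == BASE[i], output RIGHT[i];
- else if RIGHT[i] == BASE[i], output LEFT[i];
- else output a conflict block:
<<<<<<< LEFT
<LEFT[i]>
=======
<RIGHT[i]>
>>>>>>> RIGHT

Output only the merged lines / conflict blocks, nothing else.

Answer: bravo
<<<<<<< LEFT
charlie
=======
bravo
>>>>>>> RIGHT
foxtrot
echo
bravo

Derivation:
Final LEFT:  [bravo, charlie, foxtrot, echo, bravo]
Final RIGHT: [delta, bravo, foxtrot, echo, charlie]
i=0: L=bravo, R=delta=BASE -> take LEFT -> bravo
i=1: BASE=echo L=charlie R=bravo all differ -> CONFLICT
i=2: L=foxtrot R=foxtrot -> agree -> foxtrot
i=3: L=echo R=echo -> agree -> echo
i=4: L=bravo, R=charlie=BASE -> take LEFT -> bravo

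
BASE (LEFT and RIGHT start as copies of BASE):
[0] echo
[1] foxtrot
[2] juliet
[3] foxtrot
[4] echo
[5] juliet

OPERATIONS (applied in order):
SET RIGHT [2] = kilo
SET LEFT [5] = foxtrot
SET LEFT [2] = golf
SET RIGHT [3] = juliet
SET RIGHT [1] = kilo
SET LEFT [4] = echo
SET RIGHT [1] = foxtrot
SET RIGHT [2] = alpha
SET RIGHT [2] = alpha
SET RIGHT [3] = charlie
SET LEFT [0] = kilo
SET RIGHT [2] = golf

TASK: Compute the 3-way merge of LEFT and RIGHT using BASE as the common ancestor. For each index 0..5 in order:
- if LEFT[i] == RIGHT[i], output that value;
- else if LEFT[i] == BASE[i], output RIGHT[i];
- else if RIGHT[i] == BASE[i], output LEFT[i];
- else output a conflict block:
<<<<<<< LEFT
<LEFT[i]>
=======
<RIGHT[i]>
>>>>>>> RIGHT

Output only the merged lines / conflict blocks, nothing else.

Final LEFT:  [kilo, foxtrot, golf, foxtrot, echo, foxtrot]
Final RIGHT: [echo, foxtrot, golf, charlie, echo, juliet]
i=0: L=kilo, R=echo=BASE -> take LEFT -> kilo
i=1: L=foxtrot R=foxtrot -> agree -> foxtrot
i=2: L=golf R=golf -> agree -> golf
i=3: L=foxtrot=BASE, R=charlie -> take RIGHT -> charlie
i=4: L=echo R=echo -> agree -> echo
i=5: L=foxtrot, R=juliet=BASE -> take LEFT -> foxtrot

Answer: kilo
foxtrot
golf
charlie
echo
foxtrot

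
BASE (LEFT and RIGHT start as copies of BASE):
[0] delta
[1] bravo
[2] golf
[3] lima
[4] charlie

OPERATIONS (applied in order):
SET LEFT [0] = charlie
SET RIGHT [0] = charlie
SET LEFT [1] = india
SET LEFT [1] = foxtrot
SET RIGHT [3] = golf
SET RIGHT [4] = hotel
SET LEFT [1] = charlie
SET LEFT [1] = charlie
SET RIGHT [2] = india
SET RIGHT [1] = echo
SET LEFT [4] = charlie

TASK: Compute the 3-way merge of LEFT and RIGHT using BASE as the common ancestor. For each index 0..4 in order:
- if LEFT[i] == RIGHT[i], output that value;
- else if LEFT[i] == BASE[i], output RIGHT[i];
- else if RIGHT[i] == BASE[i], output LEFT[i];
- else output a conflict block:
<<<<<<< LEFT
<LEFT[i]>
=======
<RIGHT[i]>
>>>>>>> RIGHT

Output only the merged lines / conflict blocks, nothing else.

Answer: charlie
<<<<<<< LEFT
charlie
=======
echo
>>>>>>> RIGHT
india
golf
hotel

Derivation:
Final LEFT:  [charlie, charlie, golf, lima, charlie]
Final RIGHT: [charlie, echo, india, golf, hotel]
i=0: L=charlie R=charlie -> agree -> charlie
i=1: BASE=bravo L=charlie R=echo all differ -> CONFLICT
i=2: L=golf=BASE, R=india -> take RIGHT -> india
i=3: L=lima=BASE, R=golf -> take RIGHT -> golf
i=4: L=charlie=BASE, R=hotel -> take RIGHT -> hotel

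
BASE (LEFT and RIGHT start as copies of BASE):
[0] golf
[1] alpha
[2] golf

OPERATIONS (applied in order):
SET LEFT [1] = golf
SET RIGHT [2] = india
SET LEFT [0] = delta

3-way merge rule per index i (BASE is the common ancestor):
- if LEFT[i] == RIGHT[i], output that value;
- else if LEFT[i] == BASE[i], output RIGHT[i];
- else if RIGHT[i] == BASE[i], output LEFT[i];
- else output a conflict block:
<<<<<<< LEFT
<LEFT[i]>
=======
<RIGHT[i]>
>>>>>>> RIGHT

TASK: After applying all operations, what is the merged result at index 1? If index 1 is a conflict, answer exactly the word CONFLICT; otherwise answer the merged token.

Final LEFT:  [delta, golf, golf]
Final RIGHT: [golf, alpha, india]
i=0: L=delta, R=golf=BASE -> take LEFT -> delta
i=1: L=golf, R=alpha=BASE -> take LEFT -> golf
i=2: L=golf=BASE, R=india -> take RIGHT -> india
Index 1 -> golf

Answer: golf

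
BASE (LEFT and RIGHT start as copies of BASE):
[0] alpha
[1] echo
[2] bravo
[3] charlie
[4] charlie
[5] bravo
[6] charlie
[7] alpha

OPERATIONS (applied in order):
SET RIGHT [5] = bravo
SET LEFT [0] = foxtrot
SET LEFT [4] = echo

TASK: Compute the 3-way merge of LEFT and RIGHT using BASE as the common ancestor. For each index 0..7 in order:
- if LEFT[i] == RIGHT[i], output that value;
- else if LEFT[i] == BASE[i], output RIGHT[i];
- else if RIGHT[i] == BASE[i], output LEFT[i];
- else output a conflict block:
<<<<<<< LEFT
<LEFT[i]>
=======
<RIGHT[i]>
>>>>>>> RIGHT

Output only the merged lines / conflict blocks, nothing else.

Final LEFT:  [foxtrot, echo, bravo, charlie, echo, bravo, charlie, alpha]
Final RIGHT: [alpha, echo, bravo, charlie, charlie, bravo, charlie, alpha]
i=0: L=foxtrot, R=alpha=BASE -> take LEFT -> foxtrot
i=1: L=echo R=echo -> agree -> echo
i=2: L=bravo R=bravo -> agree -> bravo
i=3: L=charlie R=charlie -> agree -> charlie
i=4: L=echo, R=charlie=BASE -> take LEFT -> echo
i=5: L=bravo R=bravo -> agree -> bravo
i=6: L=charlie R=charlie -> agree -> charlie
i=7: L=alpha R=alpha -> agree -> alpha

Answer: foxtrot
echo
bravo
charlie
echo
bravo
charlie
alpha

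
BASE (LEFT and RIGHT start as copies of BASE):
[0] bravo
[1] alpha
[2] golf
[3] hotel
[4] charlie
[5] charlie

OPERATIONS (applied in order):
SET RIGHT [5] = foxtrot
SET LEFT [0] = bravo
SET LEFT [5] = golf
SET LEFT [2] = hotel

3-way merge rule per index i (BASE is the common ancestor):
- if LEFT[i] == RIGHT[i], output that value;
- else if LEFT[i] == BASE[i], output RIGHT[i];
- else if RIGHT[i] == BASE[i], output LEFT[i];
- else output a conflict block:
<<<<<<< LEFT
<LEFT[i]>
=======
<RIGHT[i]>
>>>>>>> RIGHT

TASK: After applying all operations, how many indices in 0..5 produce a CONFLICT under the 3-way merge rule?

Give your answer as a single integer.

Answer: 1

Derivation:
Final LEFT:  [bravo, alpha, hotel, hotel, charlie, golf]
Final RIGHT: [bravo, alpha, golf, hotel, charlie, foxtrot]
i=0: L=bravo R=bravo -> agree -> bravo
i=1: L=alpha R=alpha -> agree -> alpha
i=2: L=hotel, R=golf=BASE -> take LEFT -> hotel
i=3: L=hotel R=hotel -> agree -> hotel
i=4: L=charlie R=charlie -> agree -> charlie
i=5: BASE=charlie L=golf R=foxtrot all differ -> CONFLICT
Conflict count: 1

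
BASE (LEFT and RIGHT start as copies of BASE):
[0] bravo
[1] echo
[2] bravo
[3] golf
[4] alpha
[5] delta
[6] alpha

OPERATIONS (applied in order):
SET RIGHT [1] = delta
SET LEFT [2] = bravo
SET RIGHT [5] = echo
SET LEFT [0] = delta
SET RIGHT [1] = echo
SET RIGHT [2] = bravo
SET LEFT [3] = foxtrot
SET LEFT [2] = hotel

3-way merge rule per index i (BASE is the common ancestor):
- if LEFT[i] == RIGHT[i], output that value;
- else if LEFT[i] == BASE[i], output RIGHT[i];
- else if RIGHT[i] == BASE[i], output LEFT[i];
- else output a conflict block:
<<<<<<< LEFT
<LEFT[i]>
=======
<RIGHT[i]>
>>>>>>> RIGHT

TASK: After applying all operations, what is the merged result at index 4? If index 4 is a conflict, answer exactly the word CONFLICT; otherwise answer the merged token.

Answer: alpha

Derivation:
Final LEFT:  [delta, echo, hotel, foxtrot, alpha, delta, alpha]
Final RIGHT: [bravo, echo, bravo, golf, alpha, echo, alpha]
i=0: L=delta, R=bravo=BASE -> take LEFT -> delta
i=1: L=echo R=echo -> agree -> echo
i=2: L=hotel, R=bravo=BASE -> take LEFT -> hotel
i=3: L=foxtrot, R=golf=BASE -> take LEFT -> foxtrot
i=4: L=alpha R=alpha -> agree -> alpha
i=5: L=delta=BASE, R=echo -> take RIGHT -> echo
i=6: L=alpha R=alpha -> agree -> alpha
Index 4 -> alpha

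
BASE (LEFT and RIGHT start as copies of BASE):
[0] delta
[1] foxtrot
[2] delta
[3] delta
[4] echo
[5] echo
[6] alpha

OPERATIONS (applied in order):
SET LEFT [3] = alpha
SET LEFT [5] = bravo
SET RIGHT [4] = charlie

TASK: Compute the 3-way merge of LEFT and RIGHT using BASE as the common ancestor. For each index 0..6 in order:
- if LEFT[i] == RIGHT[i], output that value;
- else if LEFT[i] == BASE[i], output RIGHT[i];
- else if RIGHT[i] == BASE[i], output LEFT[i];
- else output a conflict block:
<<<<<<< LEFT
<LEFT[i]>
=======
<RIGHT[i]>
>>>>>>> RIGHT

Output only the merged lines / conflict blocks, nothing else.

Final LEFT:  [delta, foxtrot, delta, alpha, echo, bravo, alpha]
Final RIGHT: [delta, foxtrot, delta, delta, charlie, echo, alpha]
i=0: L=delta R=delta -> agree -> delta
i=1: L=foxtrot R=foxtrot -> agree -> foxtrot
i=2: L=delta R=delta -> agree -> delta
i=3: L=alpha, R=delta=BASE -> take LEFT -> alpha
i=4: L=echo=BASE, R=charlie -> take RIGHT -> charlie
i=5: L=bravo, R=echo=BASE -> take LEFT -> bravo
i=6: L=alpha R=alpha -> agree -> alpha

Answer: delta
foxtrot
delta
alpha
charlie
bravo
alpha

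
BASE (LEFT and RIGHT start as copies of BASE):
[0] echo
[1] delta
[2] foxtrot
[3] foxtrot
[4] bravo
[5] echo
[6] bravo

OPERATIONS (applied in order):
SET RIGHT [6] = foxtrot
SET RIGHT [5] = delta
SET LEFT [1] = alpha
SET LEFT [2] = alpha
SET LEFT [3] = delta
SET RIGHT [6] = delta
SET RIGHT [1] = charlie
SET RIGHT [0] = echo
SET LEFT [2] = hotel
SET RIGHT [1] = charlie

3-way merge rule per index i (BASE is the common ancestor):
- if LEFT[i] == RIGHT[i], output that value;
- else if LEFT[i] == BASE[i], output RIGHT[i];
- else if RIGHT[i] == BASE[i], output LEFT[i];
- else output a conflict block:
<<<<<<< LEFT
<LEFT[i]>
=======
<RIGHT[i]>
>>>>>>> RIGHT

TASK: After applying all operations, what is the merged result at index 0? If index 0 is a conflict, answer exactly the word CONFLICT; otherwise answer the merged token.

Final LEFT:  [echo, alpha, hotel, delta, bravo, echo, bravo]
Final RIGHT: [echo, charlie, foxtrot, foxtrot, bravo, delta, delta]
i=0: L=echo R=echo -> agree -> echo
i=1: BASE=delta L=alpha R=charlie all differ -> CONFLICT
i=2: L=hotel, R=foxtrot=BASE -> take LEFT -> hotel
i=3: L=delta, R=foxtrot=BASE -> take LEFT -> delta
i=4: L=bravo R=bravo -> agree -> bravo
i=5: L=echo=BASE, R=delta -> take RIGHT -> delta
i=6: L=bravo=BASE, R=delta -> take RIGHT -> delta
Index 0 -> echo

Answer: echo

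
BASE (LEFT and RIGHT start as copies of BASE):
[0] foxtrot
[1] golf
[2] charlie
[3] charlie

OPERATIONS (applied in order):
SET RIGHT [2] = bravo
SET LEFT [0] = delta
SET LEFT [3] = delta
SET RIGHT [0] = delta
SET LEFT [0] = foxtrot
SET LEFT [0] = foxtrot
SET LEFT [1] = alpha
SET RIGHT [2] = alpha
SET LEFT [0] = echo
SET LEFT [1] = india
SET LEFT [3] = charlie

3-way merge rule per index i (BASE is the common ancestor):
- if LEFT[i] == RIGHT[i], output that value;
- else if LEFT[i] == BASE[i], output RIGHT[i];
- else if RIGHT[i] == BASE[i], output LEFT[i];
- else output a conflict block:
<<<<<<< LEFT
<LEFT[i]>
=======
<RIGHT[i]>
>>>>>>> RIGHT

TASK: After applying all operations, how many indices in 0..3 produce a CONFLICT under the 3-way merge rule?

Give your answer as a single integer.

Final LEFT:  [echo, india, charlie, charlie]
Final RIGHT: [delta, golf, alpha, charlie]
i=0: BASE=foxtrot L=echo R=delta all differ -> CONFLICT
i=1: L=india, R=golf=BASE -> take LEFT -> india
i=2: L=charlie=BASE, R=alpha -> take RIGHT -> alpha
i=3: L=charlie R=charlie -> agree -> charlie
Conflict count: 1

Answer: 1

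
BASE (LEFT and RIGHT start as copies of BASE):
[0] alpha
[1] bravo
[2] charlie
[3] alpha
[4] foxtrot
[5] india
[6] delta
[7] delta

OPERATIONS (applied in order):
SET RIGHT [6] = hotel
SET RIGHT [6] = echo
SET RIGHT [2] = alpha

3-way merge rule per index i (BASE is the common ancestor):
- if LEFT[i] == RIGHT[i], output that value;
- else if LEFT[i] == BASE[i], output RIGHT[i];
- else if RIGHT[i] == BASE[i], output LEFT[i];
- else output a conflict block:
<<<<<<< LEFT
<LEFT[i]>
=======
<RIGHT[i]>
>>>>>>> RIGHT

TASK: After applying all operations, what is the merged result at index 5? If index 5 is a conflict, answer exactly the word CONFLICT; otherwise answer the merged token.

Final LEFT:  [alpha, bravo, charlie, alpha, foxtrot, india, delta, delta]
Final RIGHT: [alpha, bravo, alpha, alpha, foxtrot, india, echo, delta]
i=0: L=alpha R=alpha -> agree -> alpha
i=1: L=bravo R=bravo -> agree -> bravo
i=2: L=charlie=BASE, R=alpha -> take RIGHT -> alpha
i=3: L=alpha R=alpha -> agree -> alpha
i=4: L=foxtrot R=foxtrot -> agree -> foxtrot
i=5: L=india R=india -> agree -> india
i=6: L=delta=BASE, R=echo -> take RIGHT -> echo
i=7: L=delta R=delta -> agree -> delta
Index 5 -> india

Answer: india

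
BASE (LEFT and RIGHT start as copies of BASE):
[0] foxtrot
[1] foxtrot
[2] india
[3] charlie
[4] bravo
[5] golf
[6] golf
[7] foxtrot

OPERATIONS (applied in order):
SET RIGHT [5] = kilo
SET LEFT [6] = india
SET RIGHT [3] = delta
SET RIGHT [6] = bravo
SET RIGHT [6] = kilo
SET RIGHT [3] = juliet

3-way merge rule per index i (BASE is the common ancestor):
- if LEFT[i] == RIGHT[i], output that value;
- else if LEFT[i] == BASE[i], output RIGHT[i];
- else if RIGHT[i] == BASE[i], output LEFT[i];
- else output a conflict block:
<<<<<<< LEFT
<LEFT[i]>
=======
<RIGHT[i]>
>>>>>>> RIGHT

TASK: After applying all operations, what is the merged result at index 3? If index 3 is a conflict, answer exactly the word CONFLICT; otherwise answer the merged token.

Answer: juliet

Derivation:
Final LEFT:  [foxtrot, foxtrot, india, charlie, bravo, golf, india, foxtrot]
Final RIGHT: [foxtrot, foxtrot, india, juliet, bravo, kilo, kilo, foxtrot]
i=0: L=foxtrot R=foxtrot -> agree -> foxtrot
i=1: L=foxtrot R=foxtrot -> agree -> foxtrot
i=2: L=india R=india -> agree -> india
i=3: L=charlie=BASE, R=juliet -> take RIGHT -> juliet
i=4: L=bravo R=bravo -> agree -> bravo
i=5: L=golf=BASE, R=kilo -> take RIGHT -> kilo
i=6: BASE=golf L=india R=kilo all differ -> CONFLICT
i=7: L=foxtrot R=foxtrot -> agree -> foxtrot
Index 3 -> juliet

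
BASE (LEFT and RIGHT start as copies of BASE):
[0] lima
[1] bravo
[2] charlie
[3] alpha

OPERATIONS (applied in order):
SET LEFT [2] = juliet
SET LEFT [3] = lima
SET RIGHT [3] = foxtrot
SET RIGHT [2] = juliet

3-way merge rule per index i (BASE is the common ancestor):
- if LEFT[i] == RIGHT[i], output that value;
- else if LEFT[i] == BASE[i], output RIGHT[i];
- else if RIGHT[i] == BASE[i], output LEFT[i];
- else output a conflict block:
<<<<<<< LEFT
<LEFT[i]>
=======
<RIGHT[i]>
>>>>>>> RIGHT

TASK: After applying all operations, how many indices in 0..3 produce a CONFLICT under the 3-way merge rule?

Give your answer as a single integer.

Answer: 1

Derivation:
Final LEFT:  [lima, bravo, juliet, lima]
Final RIGHT: [lima, bravo, juliet, foxtrot]
i=0: L=lima R=lima -> agree -> lima
i=1: L=bravo R=bravo -> agree -> bravo
i=2: L=juliet R=juliet -> agree -> juliet
i=3: BASE=alpha L=lima R=foxtrot all differ -> CONFLICT
Conflict count: 1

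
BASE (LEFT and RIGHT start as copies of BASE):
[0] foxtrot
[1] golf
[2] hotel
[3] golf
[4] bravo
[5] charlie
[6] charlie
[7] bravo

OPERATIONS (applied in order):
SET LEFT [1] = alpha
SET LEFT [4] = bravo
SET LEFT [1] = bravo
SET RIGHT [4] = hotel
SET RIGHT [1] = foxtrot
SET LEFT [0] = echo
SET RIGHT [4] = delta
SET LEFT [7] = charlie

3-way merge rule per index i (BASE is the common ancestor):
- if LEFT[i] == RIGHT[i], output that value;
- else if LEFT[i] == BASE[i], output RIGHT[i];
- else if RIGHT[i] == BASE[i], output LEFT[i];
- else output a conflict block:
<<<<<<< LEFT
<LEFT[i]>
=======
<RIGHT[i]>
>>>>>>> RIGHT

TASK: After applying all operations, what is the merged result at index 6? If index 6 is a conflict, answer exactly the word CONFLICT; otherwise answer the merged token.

Answer: charlie

Derivation:
Final LEFT:  [echo, bravo, hotel, golf, bravo, charlie, charlie, charlie]
Final RIGHT: [foxtrot, foxtrot, hotel, golf, delta, charlie, charlie, bravo]
i=0: L=echo, R=foxtrot=BASE -> take LEFT -> echo
i=1: BASE=golf L=bravo R=foxtrot all differ -> CONFLICT
i=2: L=hotel R=hotel -> agree -> hotel
i=3: L=golf R=golf -> agree -> golf
i=4: L=bravo=BASE, R=delta -> take RIGHT -> delta
i=5: L=charlie R=charlie -> agree -> charlie
i=6: L=charlie R=charlie -> agree -> charlie
i=7: L=charlie, R=bravo=BASE -> take LEFT -> charlie
Index 6 -> charlie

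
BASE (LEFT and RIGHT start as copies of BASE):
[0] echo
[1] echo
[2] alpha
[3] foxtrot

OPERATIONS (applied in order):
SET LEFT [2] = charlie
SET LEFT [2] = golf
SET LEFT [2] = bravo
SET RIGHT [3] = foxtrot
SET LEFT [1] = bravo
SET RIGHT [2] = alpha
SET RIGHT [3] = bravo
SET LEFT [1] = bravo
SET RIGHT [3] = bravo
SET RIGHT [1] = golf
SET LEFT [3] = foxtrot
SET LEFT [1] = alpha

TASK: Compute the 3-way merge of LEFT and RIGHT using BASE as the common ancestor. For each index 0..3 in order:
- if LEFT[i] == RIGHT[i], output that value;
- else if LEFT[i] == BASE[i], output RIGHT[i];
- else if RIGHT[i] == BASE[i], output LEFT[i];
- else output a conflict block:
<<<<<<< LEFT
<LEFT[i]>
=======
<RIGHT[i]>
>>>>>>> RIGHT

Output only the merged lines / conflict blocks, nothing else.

Answer: echo
<<<<<<< LEFT
alpha
=======
golf
>>>>>>> RIGHT
bravo
bravo

Derivation:
Final LEFT:  [echo, alpha, bravo, foxtrot]
Final RIGHT: [echo, golf, alpha, bravo]
i=0: L=echo R=echo -> agree -> echo
i=1: BASE=echo L=alpha R=golf all differ -> CONFLICT
i=2: L=bravo, R=alpha=BASE -> take LEFT -> bravo
i=3: L=foxtrot=BASE, R=bravo -> take RIGHT -> bravo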